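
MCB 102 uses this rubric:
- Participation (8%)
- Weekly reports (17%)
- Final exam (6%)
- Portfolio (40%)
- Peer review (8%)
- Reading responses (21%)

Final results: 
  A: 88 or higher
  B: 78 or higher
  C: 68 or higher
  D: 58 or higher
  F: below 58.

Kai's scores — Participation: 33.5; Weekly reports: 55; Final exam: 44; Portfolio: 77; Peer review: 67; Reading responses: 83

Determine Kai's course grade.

Weighted total:
  Participation 33.5 × 0.08 = 2.68
  Weekly reports 55 × 0.17 = 9.35
  Final exam 44 × 0.06 = 2.64
  Portfolio 77 × 0.4 = 30.8
  Peer review 67 × 0.08 = 5.36
  Reading responses 83 × 0.21 = 17.43
Sum = 68.26
68.26 is ≥ 68 and < 78 → C

C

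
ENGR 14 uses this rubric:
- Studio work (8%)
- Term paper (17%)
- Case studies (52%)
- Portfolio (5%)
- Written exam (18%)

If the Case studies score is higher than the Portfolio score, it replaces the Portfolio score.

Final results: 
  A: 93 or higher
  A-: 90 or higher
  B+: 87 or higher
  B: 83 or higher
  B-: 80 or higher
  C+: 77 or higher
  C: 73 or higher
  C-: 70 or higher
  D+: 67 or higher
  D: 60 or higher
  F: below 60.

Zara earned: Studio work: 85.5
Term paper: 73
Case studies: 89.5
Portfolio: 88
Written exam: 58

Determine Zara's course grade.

B-

Case studies (89.5) > Portfolio (88), so Portfolio counts as 89.5.
Weighted total:
  Studio work 85.5 × 0.08 = 6.84
  Term paper 73 × 0.17 = 12.41
  Case studies 89.5 × 0.52 = 46.54
  Portfolio 89.5 × 0.05 = 4.475
  Written exam 58 × 0.18 = 10.44
Sum = 80.705
80.705 is ≥ 80 and < 83 → B-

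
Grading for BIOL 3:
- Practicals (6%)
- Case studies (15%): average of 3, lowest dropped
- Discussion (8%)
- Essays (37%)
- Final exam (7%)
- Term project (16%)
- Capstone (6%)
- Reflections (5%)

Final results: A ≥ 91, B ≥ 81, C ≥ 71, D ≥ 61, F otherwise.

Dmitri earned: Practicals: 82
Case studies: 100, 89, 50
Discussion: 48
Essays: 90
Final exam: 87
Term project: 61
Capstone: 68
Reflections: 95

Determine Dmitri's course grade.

C

Case studies: drop 50 → average of remaining 2 = 189/2 = 94.5
Weighted total:
  Practicals 82 × 0.06 = 4.92
  Case studies 94.5 × 0.15 = 14.175
  Discussion 48 × 0.08 = 3.84
  Essays 90 × 0.37 = 33.3
  Final exam 87 × 0.07 = 6.09
  Term project 61 × 0.16 = 9.76
  Capstone 68 × 0.06 = 4.08
  Reflections 95 × 0.05 = 4.75
Sum = 80.915
80.915 is ≥ 71 and < 81 → C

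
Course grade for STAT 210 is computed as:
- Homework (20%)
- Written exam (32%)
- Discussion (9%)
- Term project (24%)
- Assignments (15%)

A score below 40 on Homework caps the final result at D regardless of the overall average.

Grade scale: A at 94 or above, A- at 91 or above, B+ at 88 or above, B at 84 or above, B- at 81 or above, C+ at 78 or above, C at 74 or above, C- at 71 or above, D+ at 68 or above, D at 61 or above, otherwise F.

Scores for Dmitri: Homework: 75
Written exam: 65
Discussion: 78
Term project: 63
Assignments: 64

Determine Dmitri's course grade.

D

Homework score 75 ≥ 40: minimum met.
Weighted total:
  Homework 75 × 0.2 = 15
  Written exam 65 × 0.32 = 20.8
  Discussion 78 × 0.09 = 7.02
  Term project 63 × 0.24 = 15.12
  Assignments 64 × 0.15 = 9.6
Sum = 67.54
67.54 is ≥ 61 and < 68 → D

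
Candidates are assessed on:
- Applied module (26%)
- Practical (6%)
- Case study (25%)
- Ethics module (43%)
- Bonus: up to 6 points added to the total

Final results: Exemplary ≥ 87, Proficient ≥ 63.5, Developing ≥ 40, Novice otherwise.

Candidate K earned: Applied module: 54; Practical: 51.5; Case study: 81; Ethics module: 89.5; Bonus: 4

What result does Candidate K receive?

Proficient

Weighted total:
  Applied module 54 × 0.26 = 14.04
  Practical 51.5 × 0.06 = 3.09
  Case study 81 × 0.25 = 20.25
  Ethics module 89.5 × 0.43 = 38.485
Sum = 75.865
Bonus: 75.865 + 4 = 79.865
79.865 is ≥ 63.5 and < 87 → Proficient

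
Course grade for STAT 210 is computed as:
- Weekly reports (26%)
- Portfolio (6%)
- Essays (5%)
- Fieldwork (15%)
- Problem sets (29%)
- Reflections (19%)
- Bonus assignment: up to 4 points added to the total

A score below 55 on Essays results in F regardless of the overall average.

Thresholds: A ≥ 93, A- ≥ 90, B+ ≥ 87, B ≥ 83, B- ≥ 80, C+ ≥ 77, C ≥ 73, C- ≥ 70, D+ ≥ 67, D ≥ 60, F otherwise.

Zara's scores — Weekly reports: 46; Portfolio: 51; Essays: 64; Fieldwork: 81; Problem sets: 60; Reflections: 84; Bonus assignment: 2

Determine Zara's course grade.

D

Essays score 64 ≥ 55: minimum met.
Weighted total:
  Weekly reports 46 × 0.26 = 11.96
  Portfolio 51 × 0.06 = 3.06
  Essays 64 × 0.05 = 3.2
  Fieldwork 81 × 0.15 = 12.15
  Problem sets 60 × 0.29 = 17.4
  Reflections 84 × 0.19 = 15.96
Sum = 63.73
Bonus assignment: 63.73 + 2 = 65.73
65.73 is ≥ 60 and < 67 → D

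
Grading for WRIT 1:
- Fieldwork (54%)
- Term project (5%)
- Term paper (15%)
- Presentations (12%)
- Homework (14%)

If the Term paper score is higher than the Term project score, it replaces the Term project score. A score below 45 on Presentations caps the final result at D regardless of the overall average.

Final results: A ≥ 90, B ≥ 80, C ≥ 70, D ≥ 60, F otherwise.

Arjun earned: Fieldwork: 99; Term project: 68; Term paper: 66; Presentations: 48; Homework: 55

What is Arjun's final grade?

B

Term paper (66) ≤ Term project (68), so Term project stays at 68.
Presentations score 48 ≥ 45: minimum met.
Weighted total:
  Fieldwork 99 × 0.54 = 53.46
  Term project 68 × 0.05 = 3.4
  Term paper 66 × 0.15 = 9.9
  Presentations 48 × 0.12 = 5.76
  Homework 55 × 0.14 = 7.7
Sum = 80.22
80.22 is ≥ 80 and < 90 → B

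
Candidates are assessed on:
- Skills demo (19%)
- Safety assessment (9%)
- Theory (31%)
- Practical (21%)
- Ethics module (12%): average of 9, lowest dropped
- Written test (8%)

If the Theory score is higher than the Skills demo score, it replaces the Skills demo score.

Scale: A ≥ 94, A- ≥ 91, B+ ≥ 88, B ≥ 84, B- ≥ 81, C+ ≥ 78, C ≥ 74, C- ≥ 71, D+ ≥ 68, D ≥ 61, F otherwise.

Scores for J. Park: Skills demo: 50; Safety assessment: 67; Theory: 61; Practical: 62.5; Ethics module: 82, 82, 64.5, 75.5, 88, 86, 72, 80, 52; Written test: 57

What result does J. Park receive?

D

Ethics module: drop 52 → average of remaining 8 = 630/8 = 78.75
Theory (61) > Skills demo (50), so Skills demo counts as 61.
Weighted total:
  Skills demo 61 × 0.19 = 11.59
  Safety assessment 67 × 0.09 = 6.03
  Theory 61 × 0.31 = 18.91
  Practical 62.5 × 0.21 = 13.125
  Ethics module 78.75 × 0.12 = 9.45
  Written test 57 × 0.08 = 4.56
Sum = 63.665
63.665 is ≥ 61 and < 68 → D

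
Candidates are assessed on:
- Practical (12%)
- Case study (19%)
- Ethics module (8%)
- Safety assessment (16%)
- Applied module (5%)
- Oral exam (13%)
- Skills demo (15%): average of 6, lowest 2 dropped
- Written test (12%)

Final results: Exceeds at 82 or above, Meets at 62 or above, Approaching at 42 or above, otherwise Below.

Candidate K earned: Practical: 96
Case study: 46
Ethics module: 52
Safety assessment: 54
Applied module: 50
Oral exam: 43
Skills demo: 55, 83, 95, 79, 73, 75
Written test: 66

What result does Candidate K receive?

Skills demo: drop 55, 73 → average of remaining 4 = 332/4 = 83
Weighted total:
  Practical 96 × 0.12 = 11.52
  Case study 46 × 0.19 = 8.74
  Ethics module 52 × 0.08 = 4.16
  Safety assessment 54 × 0.16 = 8.64
  Applied module 50 × 0.05 = 2.5
  Oral exam 43 × 0.13 = 5.59
  Skills demo 83 × 0.15 = 12.45
  Written test 66 × 0.12 = 7.92
Sum = 61.52
61.52 is ≥ 42 and < 62 → Approaching

Approaching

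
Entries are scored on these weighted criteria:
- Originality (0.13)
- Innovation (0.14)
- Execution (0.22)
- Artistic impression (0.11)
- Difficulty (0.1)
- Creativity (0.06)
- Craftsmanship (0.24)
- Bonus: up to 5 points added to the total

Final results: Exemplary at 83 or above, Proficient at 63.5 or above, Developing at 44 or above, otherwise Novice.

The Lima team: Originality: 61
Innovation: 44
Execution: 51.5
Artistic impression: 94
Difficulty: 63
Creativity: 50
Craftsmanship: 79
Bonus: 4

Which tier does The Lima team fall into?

Proficient

Weighted total:
  Originality 61 × 0.13 = 7.93
  Innovation 44 × 0.14 = 6.16
  Execution 51.5 × 0.22 = 11.33
  Artistic impression 94 × 0.11 = 10.34
  Difficulty 63 × 0.1 = 6.3
  Creativity 50 × 0.06 = 3
  Craftsmanship 79 × 0.24 = 18.96
Sum = 64.02
Bonus: 64.02 + 4 = 68.02
68.02 is ≥ 63.5 and < 83 → Proficient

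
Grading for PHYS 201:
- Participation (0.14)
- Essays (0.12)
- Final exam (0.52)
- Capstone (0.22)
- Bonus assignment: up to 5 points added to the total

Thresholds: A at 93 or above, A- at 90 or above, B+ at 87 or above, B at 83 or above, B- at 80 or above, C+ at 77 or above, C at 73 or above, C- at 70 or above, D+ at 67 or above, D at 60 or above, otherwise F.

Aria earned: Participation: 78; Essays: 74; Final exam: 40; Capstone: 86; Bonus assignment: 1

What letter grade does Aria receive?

Weighted total:
  Participation 78 × 0.14 = 10.92
  Essays 74 × 0.12 = 8.88
  Final exam 40 × 0.52 = 20.8
  Capstone 86 × 0.22 = 18.92
Sum = 59.52
Bonus assignment: 59.52 + 1 = 60.52
60.52 is ≥ 60 and < 67 → D

D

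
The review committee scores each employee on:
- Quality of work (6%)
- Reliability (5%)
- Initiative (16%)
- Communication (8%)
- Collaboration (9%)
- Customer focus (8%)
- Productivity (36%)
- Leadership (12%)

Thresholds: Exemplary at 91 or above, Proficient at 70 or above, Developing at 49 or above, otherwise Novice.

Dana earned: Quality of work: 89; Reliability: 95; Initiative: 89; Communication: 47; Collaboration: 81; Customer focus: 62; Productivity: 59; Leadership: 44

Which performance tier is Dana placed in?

Developing

Weighted total:
  Quality of work 89 × 0.06 = 5.34
  Reliability 95 × 0.05 = 4.75
  Initiative 89 × 0.16 = 14.24
  Communication 47 × 0.08 = 3.76
  Collaboration 81 × 0.09 = 7.29
  Customer focus 62 × 0.08 = 4.96
  Productivity 59 × 0.36 = 21.24
  Leadership 44 × 0.12 = 5.28
Sum = 66.86
66.86 is ≥ 49 and < 70 → Developing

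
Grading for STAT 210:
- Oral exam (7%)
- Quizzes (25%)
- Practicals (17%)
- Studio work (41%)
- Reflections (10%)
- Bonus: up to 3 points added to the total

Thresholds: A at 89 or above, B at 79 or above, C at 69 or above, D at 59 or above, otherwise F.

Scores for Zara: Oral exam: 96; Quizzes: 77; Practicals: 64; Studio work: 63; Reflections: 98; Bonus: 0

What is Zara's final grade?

C

Weighted total:
  Oral exam 96 × 0.07 = 6.72
  Quizzes 77 × 0.25 = 19.25
  Practicals 64 × 0.17 = 10.88
  Studio work 63 × 0.41 = 25.83
  Reflections 98 × 0.1 = 9.8
Sum = 72.48
Bonus: 72.48 + 0 = 72.48
72.48 is ≥ 69 and < 79 → C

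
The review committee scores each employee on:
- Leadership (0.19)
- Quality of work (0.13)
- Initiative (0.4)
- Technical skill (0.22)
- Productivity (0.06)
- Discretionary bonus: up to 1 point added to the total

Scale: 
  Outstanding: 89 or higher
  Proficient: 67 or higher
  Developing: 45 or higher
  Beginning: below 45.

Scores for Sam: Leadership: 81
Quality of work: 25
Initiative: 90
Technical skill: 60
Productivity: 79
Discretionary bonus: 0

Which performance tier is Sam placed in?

Proficient

Weighted total:
  Leadership 81 × 0.19 = 15.39
  Quality of work 25 × 0.13 = 3.25
  Initiative 90 × 0.4 = 36
  Technical skill 60 × 0.22 = 13.2
  Productivity 79 × 0.06 = 4.74
Sum = 72.58
Discretionary bonus: 72.58 + 0 = 72.58
72.58 is ≥ 67 and < 89 → Proficient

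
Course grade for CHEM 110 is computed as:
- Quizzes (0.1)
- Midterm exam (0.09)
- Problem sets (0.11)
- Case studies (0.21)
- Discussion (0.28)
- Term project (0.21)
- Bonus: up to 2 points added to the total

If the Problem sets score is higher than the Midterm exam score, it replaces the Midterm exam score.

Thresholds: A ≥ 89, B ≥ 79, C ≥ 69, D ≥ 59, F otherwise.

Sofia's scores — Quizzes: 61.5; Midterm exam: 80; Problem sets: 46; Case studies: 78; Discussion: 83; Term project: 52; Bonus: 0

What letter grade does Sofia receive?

D

Problem sets (46) ≤ Midterm exam (80), so Midterm exam stays at 80.
Weighted total:
  Quizzes 61.5 × 0.1 = 6.15
  Midterm exam 80 × 0.09 = 7.2
  Problem sets 46 × 0.11 = 5.06
  Case studies 78 × 0.21 = 16.38
  Discussion 83 × 0.28 = 23.24
  Term project 52 × 0.21 = 10.92
Sum = 68.95
Bonus: 68.95 + 0 = 68.95
68.95 is ≥ 59 and < 69 → D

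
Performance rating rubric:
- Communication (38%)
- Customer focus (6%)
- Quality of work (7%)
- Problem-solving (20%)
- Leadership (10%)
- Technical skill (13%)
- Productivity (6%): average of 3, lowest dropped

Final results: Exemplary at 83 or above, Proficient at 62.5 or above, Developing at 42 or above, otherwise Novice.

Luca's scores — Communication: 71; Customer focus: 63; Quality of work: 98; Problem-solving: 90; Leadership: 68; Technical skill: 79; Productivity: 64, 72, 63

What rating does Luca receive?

Proficient

Productivity: drop 63 → average of remaining 2 = 136/2 = 68
Weighted total:
  Communication 71 × 0.38 = 26.98
  Customer focus 63 × 0.06 = 3.78
  Quality of work 98 × 0.07 = 6.86
  Problem-solving 90 × 0.2 = 18
  Leadership 68 × 0.1 = 6.8
  Technical skill 79 × 0.13 = 10.27
  Productivity 68 × 0.06 = 4.08
Sum = 76.77
76.77 is ≥ 62.5 and < 83 → Proficient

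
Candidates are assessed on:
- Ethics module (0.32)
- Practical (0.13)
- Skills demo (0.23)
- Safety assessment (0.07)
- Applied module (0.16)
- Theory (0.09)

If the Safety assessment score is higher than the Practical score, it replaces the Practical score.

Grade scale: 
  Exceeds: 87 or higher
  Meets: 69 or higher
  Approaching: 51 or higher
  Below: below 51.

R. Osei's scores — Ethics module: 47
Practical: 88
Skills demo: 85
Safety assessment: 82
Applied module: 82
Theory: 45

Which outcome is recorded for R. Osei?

Approaching

Safety assessment (82) ≤ Practical (88), so Practical stays at 88.
Weighted total:
  Ethics module 47 × 0.32 = 15.04
  Practical 88 × 0.13 = 11.44
  Skills demo 85 × 0.23 = 19.55
  Safety assessment 82 × 0.07 = 5.74
  Applied module 82 × 0.16 = 13.12
  Theory 45 × 0.09 = 4.05
Sum = 68.94
68.94 is ≥ 51 and < 69 → Approaching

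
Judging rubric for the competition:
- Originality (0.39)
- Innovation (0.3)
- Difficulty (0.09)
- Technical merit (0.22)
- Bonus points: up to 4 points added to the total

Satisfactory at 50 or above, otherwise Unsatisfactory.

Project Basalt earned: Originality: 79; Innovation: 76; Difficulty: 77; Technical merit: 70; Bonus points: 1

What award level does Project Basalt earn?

Weighted total:
  Originality 79 × 0.39 = 30.81
  Innovation 76 × 0.3 = 22.8
  Difficulty 77 × 0.09 = 6.93
  Technical merit 70 × 0.22 = 15.4
Sum = 75.94
Bonus points: 75.94 + 1 = 76.94
76.94 ≥ 50 → Satisfactory

Satisfactory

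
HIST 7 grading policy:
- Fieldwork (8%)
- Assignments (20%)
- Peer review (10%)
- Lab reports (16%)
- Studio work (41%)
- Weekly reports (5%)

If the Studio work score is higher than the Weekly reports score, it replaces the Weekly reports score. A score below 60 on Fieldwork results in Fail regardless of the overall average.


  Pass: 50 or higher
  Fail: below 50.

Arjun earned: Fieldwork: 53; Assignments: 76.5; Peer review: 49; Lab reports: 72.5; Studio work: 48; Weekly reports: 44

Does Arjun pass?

Fail

Studio work (48) > Weekly reports (44), so Weekly reports counts as 48.
Fieldwork score 53 < 60: minimum not met.
Weighted total:
  Fieldwork 53 × 0.08 = 4.24
  Assignments 76.5 × 0.2 = 15.3
  Peer review 49 × 0.1 = 4.9
  Lab reports 72.5 × 0.16 = 11.6
  Studio work 48 × 0.41 = 19.68
  Weekly reports 48 × 0.05 = 2.4
Sum = 58.12
Because the Fieldwork minimum was not met, the result is Fail.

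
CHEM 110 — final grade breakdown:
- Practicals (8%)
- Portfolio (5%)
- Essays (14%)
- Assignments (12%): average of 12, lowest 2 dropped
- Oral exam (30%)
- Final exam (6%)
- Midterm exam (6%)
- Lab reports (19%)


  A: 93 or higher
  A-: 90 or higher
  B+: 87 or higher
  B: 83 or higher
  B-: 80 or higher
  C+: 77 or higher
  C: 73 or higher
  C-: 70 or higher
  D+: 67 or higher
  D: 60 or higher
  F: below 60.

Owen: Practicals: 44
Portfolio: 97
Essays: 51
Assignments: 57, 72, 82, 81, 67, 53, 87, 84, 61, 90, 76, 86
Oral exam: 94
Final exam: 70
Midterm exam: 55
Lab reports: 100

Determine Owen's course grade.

C+

Assignments: drop 53, 57 → average of remaining 10 = 786/10 = 78.6
Weighted total:
  Practicals 44 × 0.08 = 3.52
  Portfolio 97 × 0.05 = 4.85
  Essays 51 × 0.14 = 7.14
  Assignments 78.6 × 0.12 = 9.432
  Oral exam 94 × 0.3 = 28.2
  Final exam 70 × 0.06 = 4.2
  Midterm exam 55 × 0.06 = 3.3
  Lab reports 100 × 0.19 = 19
Sum = 79.642
79.642 is ≥ 77 and < 80 → C+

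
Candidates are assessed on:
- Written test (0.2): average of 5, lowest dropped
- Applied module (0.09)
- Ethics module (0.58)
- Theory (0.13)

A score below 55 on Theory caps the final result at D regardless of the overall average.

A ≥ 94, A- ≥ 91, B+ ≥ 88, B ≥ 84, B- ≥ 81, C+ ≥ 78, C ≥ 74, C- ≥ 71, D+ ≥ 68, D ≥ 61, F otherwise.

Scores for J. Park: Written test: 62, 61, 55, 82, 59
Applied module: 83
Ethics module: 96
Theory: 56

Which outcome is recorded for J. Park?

B-

Written test: drop 55 → average of remaining 4 = 264/4 = 66
Theory score 56 ≥ 55: minimum met.
Weighted total:
  Written test 66 × 0.2 = 13.2
  Applied module 83 × 0.09 = 7.47
  Ethics module 96 × 0.58 = 55.68
  Theory 56 × 0.13 = 7.28
Sum = 83.63
83.63 is ≥ 81 and < 84 → B-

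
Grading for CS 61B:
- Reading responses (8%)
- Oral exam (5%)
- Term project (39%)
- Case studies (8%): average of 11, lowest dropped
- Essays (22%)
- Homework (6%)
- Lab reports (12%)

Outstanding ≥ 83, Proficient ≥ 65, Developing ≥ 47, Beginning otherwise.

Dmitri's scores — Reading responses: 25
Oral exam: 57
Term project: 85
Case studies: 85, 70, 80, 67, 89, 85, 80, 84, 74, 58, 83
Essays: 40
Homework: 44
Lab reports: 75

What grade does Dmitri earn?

Developing

Case studies: drop 58 → average of remaining 10 = 797/10 = 79.7
Weighted total:
  Reading responses 25 × 0.08 = 2
  Oral exam 57 × 0.05 = 2.85
  Term project 85 × 0.39 = 33.15
  Case studies 79.7 × 0.08 = 6.376
  Essays 40 × 0.22 = 8.8
  Homework 44 × 0.06 = 2.64
  Lab reports 75 × 0.12 = 9
Sum = 64.816
64.816 is ≥ 47 and < 65 → Developing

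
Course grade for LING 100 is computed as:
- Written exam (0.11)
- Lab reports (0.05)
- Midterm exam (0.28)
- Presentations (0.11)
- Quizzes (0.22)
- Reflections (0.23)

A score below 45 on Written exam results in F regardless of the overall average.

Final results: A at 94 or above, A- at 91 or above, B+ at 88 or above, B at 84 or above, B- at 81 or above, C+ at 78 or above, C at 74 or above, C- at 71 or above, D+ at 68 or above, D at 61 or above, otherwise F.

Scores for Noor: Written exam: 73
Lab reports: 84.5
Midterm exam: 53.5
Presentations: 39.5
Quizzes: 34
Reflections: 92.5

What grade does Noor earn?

F

Written exam score 73 ≥ 45: minimum met.
Weighted total:
  Written exam 73 × 0.11 = 8.03
  Lab reports 84.5 × 0.05 = 4.225
  Midterm exam 53.5 × 0.28 = 14.98
  Presentations 39.5 × 0.11 = 4.345
  Quizzes 34 × 0.22 = 7.48
  Reflections 92.5 × 0.23 = 21.275
Sum = 60.335
60.335 < 61 → F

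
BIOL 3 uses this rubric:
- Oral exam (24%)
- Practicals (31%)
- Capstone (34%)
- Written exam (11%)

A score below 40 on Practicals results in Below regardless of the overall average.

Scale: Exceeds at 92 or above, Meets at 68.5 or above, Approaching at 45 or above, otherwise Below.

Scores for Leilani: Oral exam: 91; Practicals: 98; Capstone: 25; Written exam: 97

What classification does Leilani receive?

Meets

Practicals score 98 ≥ 40: minimum met.
Weighted total:
  Oral exam 91 × 0.24 = 21.84
  Practicals 98 × 0.31 = 30.38
  Capstone 25 × 0.34 = 8.5
  Written exam 97 × 0.11 = 10.67
Sum = 71.39
71.39 is ≥ 68.5 and < 92 → Meets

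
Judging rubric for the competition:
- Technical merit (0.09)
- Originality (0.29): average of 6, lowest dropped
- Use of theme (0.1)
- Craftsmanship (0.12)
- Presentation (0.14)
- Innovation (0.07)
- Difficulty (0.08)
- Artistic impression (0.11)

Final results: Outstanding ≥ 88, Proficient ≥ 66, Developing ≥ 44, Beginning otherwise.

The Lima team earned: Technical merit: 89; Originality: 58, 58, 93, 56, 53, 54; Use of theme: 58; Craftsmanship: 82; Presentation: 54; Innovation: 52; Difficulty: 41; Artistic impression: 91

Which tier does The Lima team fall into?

Proficient

Originality: drop 53 → average of remaining 5 = 319/5 = 63.8
Weighted total:
  Technical merit 89 × 0.09 = 8.01
  Originality 63.8 × 0.29 = 18.502
  Use of theme 58 × 0.1 = 5.8
  Craftsmanship 82 × 0.12 = 9.84
  Presentation 54 × 0.14 = 7.56
  Innovation 52 × 0.07 = 3.64
  Difficulty 41 × 0.08 = 3.28
  Artistic impression 91 × 0.11 = 10.01
Sum = 66.642
66.642 is ≥ 66 and < 88 → Proficient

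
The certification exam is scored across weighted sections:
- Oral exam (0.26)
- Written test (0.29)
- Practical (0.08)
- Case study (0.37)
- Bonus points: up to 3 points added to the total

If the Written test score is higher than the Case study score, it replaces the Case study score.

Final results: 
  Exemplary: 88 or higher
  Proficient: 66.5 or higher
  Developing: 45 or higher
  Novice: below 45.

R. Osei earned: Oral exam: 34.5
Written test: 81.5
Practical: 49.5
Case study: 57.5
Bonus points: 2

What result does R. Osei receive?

Written test (81.5) > Case study (57.5), so Case study counts as 81.5.
Weighted total:
  Oral exam 34.5 × 0.26 = 8.97
  Written test 81.5 × 0.29 = 23.635
  Practical 49.5 × 0.08 = 3.96
  Case study 81.5 × 0.37 = 30.155
Sum = 66.72
Bonus points: 66.72 + 2 = 68.72
68.72 is ≥ 66.5 and < 88 → Proficient

Proficient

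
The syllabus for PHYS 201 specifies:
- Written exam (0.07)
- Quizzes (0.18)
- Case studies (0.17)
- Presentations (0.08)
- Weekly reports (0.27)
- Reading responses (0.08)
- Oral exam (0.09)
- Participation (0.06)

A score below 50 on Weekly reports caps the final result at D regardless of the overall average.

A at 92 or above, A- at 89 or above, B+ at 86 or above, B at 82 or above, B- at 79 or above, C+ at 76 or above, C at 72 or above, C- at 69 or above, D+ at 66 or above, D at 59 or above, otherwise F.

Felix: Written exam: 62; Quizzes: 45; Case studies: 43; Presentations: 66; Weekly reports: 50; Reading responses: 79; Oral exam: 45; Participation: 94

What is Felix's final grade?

Weekly reports score 50 ≥ 50: minimum met.
Weighted total:
  Written exam 62 × 0.07 = 4.34
  Quizzes 45 × 0.18 = 8.1
  Case studies 43 × 0.17 = 7.31
  Presentations 66 × 0.08 = 5.28
  Weekly reports 50 × 0.27 = 13.5
  Reading responses 79 × 0.08 = 6.32
  Oral exam 45 × 0.09 = 4.05
  Participation 94 × 0.06 = 5.64
Sum = 54.54
54.54 < 59 → F

F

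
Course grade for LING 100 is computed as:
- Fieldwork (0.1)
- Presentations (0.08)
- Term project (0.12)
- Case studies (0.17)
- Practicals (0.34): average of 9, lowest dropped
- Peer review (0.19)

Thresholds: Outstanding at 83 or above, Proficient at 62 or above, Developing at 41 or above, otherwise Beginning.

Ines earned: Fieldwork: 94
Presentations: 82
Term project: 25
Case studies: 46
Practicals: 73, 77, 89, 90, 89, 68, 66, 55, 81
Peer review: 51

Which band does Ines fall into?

Practicals: drop 55 → average of remaining 8 = 633/8 = 79.125
Weighted total:
  Fieldwork 94 × 0.1 = 9.4
  Presentations 82 × 0.08 = 6.56
  Term project 25 × 0.12 = 3
  Case studies 46 × 0.17 = 7.82
  Practicals 79.125 × 0.34 = 26.9025
  Peer review 51 × 0.19 = 9.69
Sum = 63.3725
63.3725 is ≥ 62 and < 83 → Proficient

Proficient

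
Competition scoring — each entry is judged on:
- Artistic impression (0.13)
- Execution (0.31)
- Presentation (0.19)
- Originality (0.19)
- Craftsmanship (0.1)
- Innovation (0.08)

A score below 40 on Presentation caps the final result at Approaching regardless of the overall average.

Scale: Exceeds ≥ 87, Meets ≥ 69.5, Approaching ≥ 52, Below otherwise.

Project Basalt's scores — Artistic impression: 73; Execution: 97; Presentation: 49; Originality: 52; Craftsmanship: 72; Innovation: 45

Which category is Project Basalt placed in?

Meets

Presentation score 49 ≥ 40: minimum met.
Weighted total:
  Artistic impression 73 × 0.13 = 9.49
  Execution 97 × 0.31 = 30.07
  Presentation 49 × 0.19 = 9.31
  Originality 52 × 0.19 = 9.88
  Craftsmanship 72 × 0.1 = 7.2
  Innovation 45 × 0.08 = 3.6
Sum = 69.55
69.55 is ≥ 69.5 and < 87 → Meets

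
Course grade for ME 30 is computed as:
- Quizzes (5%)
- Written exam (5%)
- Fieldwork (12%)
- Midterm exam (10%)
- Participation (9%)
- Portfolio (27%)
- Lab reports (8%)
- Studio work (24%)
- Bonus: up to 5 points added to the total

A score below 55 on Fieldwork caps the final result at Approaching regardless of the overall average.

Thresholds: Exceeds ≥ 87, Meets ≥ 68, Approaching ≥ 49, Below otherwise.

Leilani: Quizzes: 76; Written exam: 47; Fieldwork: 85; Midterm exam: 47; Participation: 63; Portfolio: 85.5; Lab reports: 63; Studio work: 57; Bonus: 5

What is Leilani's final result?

Fieldwork score 85 ≥ 55: minimum met.
Weighted total:
  Quizzes 76 × 0.05 = 3.8
  Written exam 47 × 0.05 = 2.35
  Fieldwork 85 × 0.12 = 10.2
  Midterm exam 47 × 0.1 = 4.7
  Participation 63 × 0.09 = 5.67
  Portfolio 85.5 × 0.27 = 23.085
  Lab reports 63 × 0.08 = 5.04
  Studio work 57 × 0.24 = 13.68
Sum = 68.525
Bonus: 68.525 + 5 = 73.525
73.525 is ≥ 68 and < 87 → Meets

Meets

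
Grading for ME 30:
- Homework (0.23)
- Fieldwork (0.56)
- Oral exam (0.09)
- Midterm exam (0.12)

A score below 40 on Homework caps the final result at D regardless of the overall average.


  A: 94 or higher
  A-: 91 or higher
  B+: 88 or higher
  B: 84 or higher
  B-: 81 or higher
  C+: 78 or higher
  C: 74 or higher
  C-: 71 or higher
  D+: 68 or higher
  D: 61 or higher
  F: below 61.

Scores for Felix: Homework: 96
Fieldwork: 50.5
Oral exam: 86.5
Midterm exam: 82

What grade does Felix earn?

Homework score 96 ≥ 40: minimum met.
Weighted total:
  Homework 96 × 0.23 = 22.08
  Fieldwork 50.5 × 0.56 = 28.28
  Oral exam 86.5 × 0.09 = 7.785
  Midterm exam 82 × 0.12 = 9.84
Sum = 67.985
67.985 is ≥ 61 and < 68 → D

D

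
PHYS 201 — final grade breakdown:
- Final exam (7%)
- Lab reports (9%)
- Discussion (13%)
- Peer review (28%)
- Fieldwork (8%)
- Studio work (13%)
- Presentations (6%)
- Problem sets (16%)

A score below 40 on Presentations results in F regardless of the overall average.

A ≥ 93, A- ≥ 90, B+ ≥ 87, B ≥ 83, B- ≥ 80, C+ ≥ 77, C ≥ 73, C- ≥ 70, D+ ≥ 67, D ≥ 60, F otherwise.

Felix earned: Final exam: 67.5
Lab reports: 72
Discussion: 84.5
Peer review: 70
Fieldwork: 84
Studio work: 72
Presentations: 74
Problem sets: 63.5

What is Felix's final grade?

C-

Presentations score 74 ≥ 40: minimum met.
Weighted total:
  Final exam 67.5 × 0.07 = 4.725
  Lab reports 72 × 0.09 = 6.48
  Discussion 84.5 × 0.13 = 10.985
  Peer review 70 × 0.28 = 19.6
  Fieldwork 84 × 0.08 = 6.72
  Studio work 72 × 0.13 = 9.36
  Presentations 74 × 0.06 = 4.44
  Problem sets 63.5 × 0.16 = 10.16
Sum = 72.47
72.47 is ≥ 70 and < 73 → C-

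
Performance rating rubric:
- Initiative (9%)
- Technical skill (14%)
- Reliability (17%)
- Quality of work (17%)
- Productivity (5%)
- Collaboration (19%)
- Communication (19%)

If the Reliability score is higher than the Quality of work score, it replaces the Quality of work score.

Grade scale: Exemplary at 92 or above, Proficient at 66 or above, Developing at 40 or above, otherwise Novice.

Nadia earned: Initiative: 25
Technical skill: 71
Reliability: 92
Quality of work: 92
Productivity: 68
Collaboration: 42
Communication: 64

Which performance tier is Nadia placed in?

Proficient

Reliability (92) ≤ Quality of work (92), so Quality of work stays at 92.
Weighted total:
  Initiative 25 × 0.09 = 2.25
  Technical skill 71 × 0.14 = 9.94
  Reliability 92 × 0.17 = 15.64
  Quality of work 92 × 0.17 = 15.64
  Productivity 68 × 0.05 = 3.4
  Collaboration 42 × 0.19 = 7.98
  Communication 64 × 0.19 = 12.16
Sum = 67.01
67.01 is ≥ 66 and < 92 → Proficient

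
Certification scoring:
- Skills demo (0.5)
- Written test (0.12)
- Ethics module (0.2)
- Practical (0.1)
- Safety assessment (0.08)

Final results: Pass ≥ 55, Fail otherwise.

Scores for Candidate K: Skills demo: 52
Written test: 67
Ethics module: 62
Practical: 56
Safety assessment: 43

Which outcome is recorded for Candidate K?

Pass

Weighted total:
  Skills demo 52 × 0.5 = 26
  Written test 67 × 0.12 = 8.04
  Ethics module 62 × 0.2 = 12.4
  Practical 56 × 0.1 = 5.6
  Safety assessment 43 × 0.08 = 3.44
Sum = 55.48
55.48 ≥ 55 → Pass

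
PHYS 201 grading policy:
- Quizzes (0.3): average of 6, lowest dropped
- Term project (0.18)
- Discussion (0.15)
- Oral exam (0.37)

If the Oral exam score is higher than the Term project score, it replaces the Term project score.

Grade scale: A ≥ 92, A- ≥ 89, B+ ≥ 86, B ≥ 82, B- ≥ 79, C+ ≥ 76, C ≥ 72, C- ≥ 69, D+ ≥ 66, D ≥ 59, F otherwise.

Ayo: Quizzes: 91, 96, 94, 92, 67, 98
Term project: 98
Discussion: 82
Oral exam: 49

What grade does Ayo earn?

C+

Quizzes: drop 67 → average of remaining 5 = 471/5 = 94.2
Oral exam (49) ≤ Term project (98), so Term project stays at 98.
Weighted total:
  Quizzes 94.2 × 0.3 = 28.26
  Term project 98 × 0.18 = 17.64
  Discussion 82 × 0.15 = 12.3
  Oral exam 49 × 0.37 = 18.13
Sum = 76.33
76.33 is ≥ 76 and < 79 → C+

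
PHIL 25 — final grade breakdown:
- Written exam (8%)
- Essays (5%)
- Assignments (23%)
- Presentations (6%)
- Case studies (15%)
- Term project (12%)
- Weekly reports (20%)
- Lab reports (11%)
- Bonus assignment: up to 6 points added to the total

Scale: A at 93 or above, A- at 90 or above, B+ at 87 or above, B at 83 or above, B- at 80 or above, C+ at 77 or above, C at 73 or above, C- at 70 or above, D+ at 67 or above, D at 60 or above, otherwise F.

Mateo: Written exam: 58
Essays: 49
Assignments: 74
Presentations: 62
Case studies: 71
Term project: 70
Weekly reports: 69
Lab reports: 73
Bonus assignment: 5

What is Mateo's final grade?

C

Weighted total:
  Written exam 58 × 0.08 = 4.64
  Essays 49 × 0.05 = 2.45
  Assignments 74 × 0.23 = 17.02
  Presentations 62 × 0.06 = 3.72
  Case studies 71 × 0.15 = 10.65
  Term project 70 × 0.12 = 8.4
  Weekly reports 69 × 0.2 = 13.8
  Lab reports 73 × 0.11 = 8.03
Sum = 68.71
Bonus assignment: 68.71 + 5 = 73.71
73.71 is ≥ 73 and < 77 → C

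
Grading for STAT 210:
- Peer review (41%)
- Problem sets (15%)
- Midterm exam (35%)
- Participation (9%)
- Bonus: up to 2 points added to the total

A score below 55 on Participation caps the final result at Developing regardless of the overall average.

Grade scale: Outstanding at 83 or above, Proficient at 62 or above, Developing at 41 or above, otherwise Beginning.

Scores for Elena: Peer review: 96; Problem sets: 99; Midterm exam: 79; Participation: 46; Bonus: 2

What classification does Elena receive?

Developing

Participation score 46 < 55: minimum not met.
Weighted total:
  Peer review 96 × 0.41 = 39.36
  Problem sets 99 × 0.15 = 14.85
  Midterm exam 79 × 0.35 = 27.65
  Participation 46 × 0.09 = 4.14
Sum = 86
Bonus: 86 + 2 = 88
88 would be Outstanding; cap at Developing applies → Developing.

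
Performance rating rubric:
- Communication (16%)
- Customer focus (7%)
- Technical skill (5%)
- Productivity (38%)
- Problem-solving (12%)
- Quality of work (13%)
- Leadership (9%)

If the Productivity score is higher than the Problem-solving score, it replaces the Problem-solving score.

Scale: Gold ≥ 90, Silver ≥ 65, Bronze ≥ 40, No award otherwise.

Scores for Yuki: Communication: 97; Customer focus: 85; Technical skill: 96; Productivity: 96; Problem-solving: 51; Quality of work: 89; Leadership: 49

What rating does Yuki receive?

Productivity (96) > Problem-solving (51), so Problem-solving counts as 96.
Weighted total:
  Communication 97 × 0.16 = 15.52
  Customer focus 85 × 0.07 = 5.95
  Technical skill 96 × 0.05 = 4.8
  Productivity 96 × 0.38 = 36.48
  Problem-solving 96 × 0.12 = 11.52
  Quality of work 89 × 0.13 = 11.57
  Leadership 49 × 0.09 = 4.41
Sum = 90.25
90.25 ≥ 90 → Gold

Gold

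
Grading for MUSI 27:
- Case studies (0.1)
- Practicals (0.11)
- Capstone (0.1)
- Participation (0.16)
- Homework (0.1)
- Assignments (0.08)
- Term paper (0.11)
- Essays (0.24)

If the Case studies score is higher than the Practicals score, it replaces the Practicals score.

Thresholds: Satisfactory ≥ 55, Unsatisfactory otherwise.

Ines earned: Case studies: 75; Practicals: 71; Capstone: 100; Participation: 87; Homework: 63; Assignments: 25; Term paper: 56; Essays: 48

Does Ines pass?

Satisfactory

Case studies (75) > Practicals (71), so Practicals counts as 75.
Weighted total:
  Case studies 75 × 0.1 = 7.5
  Practicals 75 × 0.11 = 8.25
  Capstone 100 × 0.1 = 10
  Participation 87 × 0.16 = 13.92
  Homework 63 × 0.1 = 6.3
  Assignments 25 × 0.08 = 2
  Term paper 56 × 0.11 = 6.16
  Essays 48 × 0.24 = 11.52
Sum = 65.65
65.65 ≥ 55 → Satisfactory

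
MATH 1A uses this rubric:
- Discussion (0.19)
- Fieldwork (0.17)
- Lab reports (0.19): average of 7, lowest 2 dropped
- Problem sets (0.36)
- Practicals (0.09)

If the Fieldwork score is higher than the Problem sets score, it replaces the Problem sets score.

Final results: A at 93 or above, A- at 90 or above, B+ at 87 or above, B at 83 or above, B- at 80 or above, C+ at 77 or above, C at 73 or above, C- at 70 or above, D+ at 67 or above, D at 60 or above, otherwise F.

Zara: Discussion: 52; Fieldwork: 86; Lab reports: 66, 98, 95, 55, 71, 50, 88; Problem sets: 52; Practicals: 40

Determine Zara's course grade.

Lab reports: drop 50, 55 → average of remaining 5 = 418/5 = 83.6
Fieldwork (86) > Problem sets (52), so Problem sets counts as 86.
Weighted total:
  Discussion 52 × 0.19 = 9.88
  Fieldwork 86 × 0.17 = 14.62
  Lab reports 83.6 × 0.19 = 15.884
  Problem sets 86 × 0.36 = 30.96
  Practicals 40 × 0.09 = 3.6
Sum = 74.944
74.944 is ≥ 73 and < 77 → C

C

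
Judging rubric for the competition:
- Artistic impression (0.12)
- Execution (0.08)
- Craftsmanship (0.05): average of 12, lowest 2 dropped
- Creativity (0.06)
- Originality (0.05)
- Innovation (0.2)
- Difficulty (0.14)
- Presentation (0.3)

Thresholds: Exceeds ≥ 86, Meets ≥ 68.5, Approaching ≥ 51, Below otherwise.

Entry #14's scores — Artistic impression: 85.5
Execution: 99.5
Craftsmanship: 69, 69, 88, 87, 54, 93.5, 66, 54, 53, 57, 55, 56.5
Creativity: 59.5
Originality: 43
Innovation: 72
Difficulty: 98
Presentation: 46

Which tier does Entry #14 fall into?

Craftsmanship: drop 53, 54 → average of remaining 10 = 695/10 = 69.5
Weighted total:
  Artistic impression 85.5 × 0.12 = 10.26
  Execution 99.5 × 0.08 = 7.96
  Craftsmanship 69.5 × 0.05 = 3.475
  Creativity 59.5 × 0.06 = 3.57
  Originality 43 × 0.05 = 2.15
  Innovation 72 × 0.2 = 14.4
  Difficulty 98 × 0.14 = 13.72
  Presentation 46 × 0.3 = 13.8
Sum = 69.335
69.335 is ≥ 68.5 and < 86 → Meets

Meets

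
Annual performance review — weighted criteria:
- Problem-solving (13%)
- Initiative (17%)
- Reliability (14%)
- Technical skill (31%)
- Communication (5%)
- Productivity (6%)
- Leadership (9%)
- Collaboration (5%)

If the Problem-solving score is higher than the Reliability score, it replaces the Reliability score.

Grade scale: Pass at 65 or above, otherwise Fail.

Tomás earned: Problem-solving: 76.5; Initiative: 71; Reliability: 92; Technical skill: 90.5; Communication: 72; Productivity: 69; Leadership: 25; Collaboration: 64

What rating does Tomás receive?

Problem-solving (76.5) ≤ Reliability (92), so Reliability stays at 92.
Weighted total:
  Problem-solving 76.5 × 0.13 = 9.945
  Initiative 71 × 0.17 = 12.07
  Reliability 92 × 0.14 = 12.88
  Technical skill 90.5 × 0.31 = 28.055
  Communication 72 × 0.05 = 3.6
  Productivity 69 × 0.06 = 4.14
  Leadership 25 × 0.09 = 2.25
  Collaboration 64 × 0.05 = 3.2
Sum = 76.14
76.14 ≥ 65 → Pass

Pass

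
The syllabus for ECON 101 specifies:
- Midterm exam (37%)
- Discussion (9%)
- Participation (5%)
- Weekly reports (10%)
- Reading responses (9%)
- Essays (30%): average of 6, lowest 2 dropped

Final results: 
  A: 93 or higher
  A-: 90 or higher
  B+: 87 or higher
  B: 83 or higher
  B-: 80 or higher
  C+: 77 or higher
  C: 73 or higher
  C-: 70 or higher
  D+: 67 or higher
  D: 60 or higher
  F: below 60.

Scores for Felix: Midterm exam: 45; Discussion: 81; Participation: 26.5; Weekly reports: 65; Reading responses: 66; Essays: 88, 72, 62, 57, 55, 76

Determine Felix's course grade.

Essays: drop 55, 57 → average of remaining 4 = 298/4 = 74.5
Weighted total:
  Midterm exam 45 × 0.37 = 16.65
  Discussion 81 × 0.09 = 7.29
  Participation 26.5 × 0.05 = 1.325
  Weekly reports 65 × 0.1 = 6.5
  Reading responses 66 × 0.09 = 5.94
  Essays 74.5 × 0.3 = 22.35
Sum = 60.055
60.055 is ≥ 60 and < 67 → D

D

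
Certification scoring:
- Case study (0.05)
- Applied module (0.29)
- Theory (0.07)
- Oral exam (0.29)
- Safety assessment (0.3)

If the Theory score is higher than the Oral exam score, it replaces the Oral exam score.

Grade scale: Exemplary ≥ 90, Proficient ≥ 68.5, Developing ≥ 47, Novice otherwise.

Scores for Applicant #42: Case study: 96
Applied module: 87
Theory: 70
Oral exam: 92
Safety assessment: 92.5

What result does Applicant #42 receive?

Proficient

Theory (70) ≤ Oral exam (92), so Oral exam stays at 92.
Weighted total:
  Case study 96 × 0.05 = 4.8
  Applied module 87 × 0.29 = 25.23
  Theory 70 × 0.07 = 4.9
  Oral exam 92 × 0.29 = 26.68
  Safety assessment 92.5 × 0.3 = 27.75
Sum = 89.36
89.36 is ≥ 68.5 and < 90 → Proficient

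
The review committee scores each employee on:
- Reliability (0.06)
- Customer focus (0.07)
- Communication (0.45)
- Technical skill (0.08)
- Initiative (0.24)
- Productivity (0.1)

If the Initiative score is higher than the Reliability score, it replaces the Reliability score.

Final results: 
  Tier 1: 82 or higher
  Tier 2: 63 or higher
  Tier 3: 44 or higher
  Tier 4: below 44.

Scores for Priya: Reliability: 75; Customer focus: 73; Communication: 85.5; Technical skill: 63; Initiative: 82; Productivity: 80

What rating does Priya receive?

Tier 2

Initiative (82) > Reliability (75), so Reliability counts as 82.
Weighted total:
  Reliability 82 × 0.06 = 4.92
  Customer focus 73 × 0.07 = 5.11
  Communication 85.5 × 0.45 = 38.475
  Technical skill 63 × 0.08 = 5.04
  Initiative 82 × 0.24 = 19.68
  Productivity 80 × 0.1 = 8
Sum = 81.225
81.225 is ≥ 63 and < 82 → Tier 2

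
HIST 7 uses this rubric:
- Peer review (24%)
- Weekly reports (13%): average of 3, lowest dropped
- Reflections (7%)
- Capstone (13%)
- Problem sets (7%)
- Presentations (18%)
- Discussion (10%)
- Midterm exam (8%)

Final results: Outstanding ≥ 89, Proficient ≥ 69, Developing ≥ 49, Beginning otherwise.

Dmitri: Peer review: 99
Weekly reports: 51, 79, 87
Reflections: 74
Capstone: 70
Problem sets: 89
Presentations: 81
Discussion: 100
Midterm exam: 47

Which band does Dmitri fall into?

Proficient

Weekly reports: drop 51 → average of remaining 2 = 166/2 = 83
Weighted total:
  Peer review 99 × 0.24 = 23.76
  Weekly reports 83 × 0.13 = 10.79
  Reflections 74 × 0.07 = 5.18
  Capstone 70 × 0.13 = 9.1
  Problem sets 89 × 0.07 = 6.23
  Presentations 81 × 0.18 = 14.58
  Discussion 100 × 0.1 = 10
  Midterm exam 47 × 0.08 = 3.76
Sum = 83.4
83.4 is ≥ 69 and < 89 → Proficient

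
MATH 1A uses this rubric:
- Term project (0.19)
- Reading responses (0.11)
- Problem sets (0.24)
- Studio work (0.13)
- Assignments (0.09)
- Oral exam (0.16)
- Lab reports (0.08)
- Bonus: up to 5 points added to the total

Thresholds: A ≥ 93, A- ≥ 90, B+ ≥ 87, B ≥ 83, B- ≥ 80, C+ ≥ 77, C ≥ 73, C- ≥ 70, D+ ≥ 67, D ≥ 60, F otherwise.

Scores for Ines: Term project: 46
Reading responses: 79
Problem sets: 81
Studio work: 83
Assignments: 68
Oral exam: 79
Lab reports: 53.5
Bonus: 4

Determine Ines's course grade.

C

Weighted total:
  Term project 46 × 0.19 = 8.74
  Reading responses 79 × 0.11 = 8.69
  Problem sets 81 × 0.24 = 19.44
  Studio work 83 × 0.13 = 10.79
  Assignments 68 × 0.09 = 6.12
  Oral exam 79 × 0.16 = 12.64
  Lab reports 53.5 × 0.08 = 4.28
Sum = 70.7
Bonus: 70.7 + 4 = 74.7
74.7 is ≥ 73 and < 77 → C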